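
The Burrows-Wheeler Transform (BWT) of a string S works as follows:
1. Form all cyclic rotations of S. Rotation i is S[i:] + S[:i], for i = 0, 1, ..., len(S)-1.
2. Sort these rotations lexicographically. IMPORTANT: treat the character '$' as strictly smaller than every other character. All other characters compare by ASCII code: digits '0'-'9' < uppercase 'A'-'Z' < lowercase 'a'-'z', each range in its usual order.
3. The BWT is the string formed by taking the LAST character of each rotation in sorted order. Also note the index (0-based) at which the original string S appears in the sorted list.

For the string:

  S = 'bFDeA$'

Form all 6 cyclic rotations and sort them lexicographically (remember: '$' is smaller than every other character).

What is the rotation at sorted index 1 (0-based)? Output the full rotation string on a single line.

All 6 rotations (rotation i = S[i:]+S[:i]):
  rot[0] = bFDeA$
  rot[1] = FDeA$b
  rot[2] = DeA$bF
  rot[3] = eA$bFD
  rot[4] = A$bFDe
  rot[5] = $bFDeA
Sorted (with $ < everything):
  sorted[0] = $bFDeA
  sorted[1] = A$bFDe
  sorted[2] = DeA$bF
  sorted[3] = FDeA$b
  sorted[4] = bFDeA$
  sorted[5] = eA$bFD
sorted[1] = A$bFDe

Answer: A$bFDe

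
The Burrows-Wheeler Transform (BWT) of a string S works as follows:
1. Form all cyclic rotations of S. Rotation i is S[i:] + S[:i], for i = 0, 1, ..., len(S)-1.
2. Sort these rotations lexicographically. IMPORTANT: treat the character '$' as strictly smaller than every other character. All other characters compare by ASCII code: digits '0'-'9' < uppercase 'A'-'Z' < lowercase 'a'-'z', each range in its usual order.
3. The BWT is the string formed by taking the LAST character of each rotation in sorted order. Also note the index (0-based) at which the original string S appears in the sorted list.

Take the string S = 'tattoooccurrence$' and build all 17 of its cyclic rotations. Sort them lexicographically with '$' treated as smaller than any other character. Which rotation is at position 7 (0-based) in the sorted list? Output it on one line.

Answer: nce$tattoooccurre

Derivation:
All 17 rotations (rotation i = S[i:]+S[:i]):
  rot[0] = tattoooccurrence$
  rot[1] = attoooccurrence$t
  rot[2] = ttoooccurrence$ta
  rot[3] = toooccurrence$tat
  rot[4] = oooccurrence$tatt
  rot[5] = ooccurrence$tatto
  rot[6] = occurrence$tattoo
  rot[7] = ccurrence$tattooo
  rot[8] = currence$tattoooc
  rot[9] = urrence$tattooocc
  rot[10] = rrence$tattoooccu
  rot[11] = rence$tattoooccur
  rot[12] = ence$tattoooccurr
  rot[13] = nce$tattoooccurre
  rot[14] = ce$tattoooccurren
  rot[15] = e$tattoooccurrenc
  rot[16] = $tattoooccurrence
Sorted (with $ < everything):
  sorted[0] = $tattoooccurrence
  sorted[1] = attoooccurrence$t
  sorted[2] = ccurrence$tattooo
  sorted[3] = ce$tattoooccurren
  sorted[4] = currence$tattoooc
  sorted[5] = e$tattoooccurrenc
  sorted[6] = ence$tattoooccurr
  sorted[7] = nce$tattoooccurre
  sorted[8] = occurrence$tattoo
  sorted[9] = ooccurrence$tatto
  sorted[10] = oooccurrence$tatt
  sorted[11] = rence$tattoooccur
  sorted[12] = rrence$tattoooccu
  sorted[13] = tattoooccurrence$
  sorted[14] = toooccurrence$tat
  sorted[15] = ttoooccurrence$ta
  sorted[16] = urrence$tattooocc
sorted[7] = nce$tattoooccurre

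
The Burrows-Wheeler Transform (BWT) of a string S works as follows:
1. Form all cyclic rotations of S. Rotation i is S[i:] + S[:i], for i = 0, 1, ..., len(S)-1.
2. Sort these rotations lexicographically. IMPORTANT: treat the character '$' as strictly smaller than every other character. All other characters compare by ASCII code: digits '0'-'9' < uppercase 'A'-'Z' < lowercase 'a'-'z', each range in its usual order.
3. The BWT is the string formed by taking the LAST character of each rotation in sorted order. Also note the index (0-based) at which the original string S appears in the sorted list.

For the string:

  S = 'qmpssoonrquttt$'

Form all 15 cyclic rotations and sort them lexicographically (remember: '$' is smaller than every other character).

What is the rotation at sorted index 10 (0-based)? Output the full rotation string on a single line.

All 15 rotations (rotation i = S[i:]+S[:i]):
  rot[0] = qmpssoonrquttt$
  rot[1] = mpssoonrquttt$q
  rot[2] = pssoonrquttt$qm
  rot[3] = ssoonrquttt$qmp
  rot[4] = soonrquttt$qmps
  rot[5] = oonrquttt$qmpss
  rot[6] = onrquttt$qmpsso
  rot[7] = nrquttt$qmpssoo
  rot[8] = rquttt$qmpssoon
  rot[9] = quttt$qmpssoonr
  rot[10] = uttt$qmpssoonrq
  rot[11] = ttt$qmpssoonrqu
  rot[12] = tt$qmpssoonrqut
  rot[13] = t$qmpssoonrqutt
  rot[14] = $qmpssoonrquttt
Sorted (with $ < everything):
  sorted[0] = $qmpssoonrquttt
  sorted[1] = mpssoonrquttt$q
  sorted[2] = nrquttt$qmpssoo
  sorted[3] = onrquttt$qmpsso
  sorted[4] = oonrquttt$qmpss
  sorted[5] = pssoonrquttt$qm
  sorted[6] = qmpssoonrquttt$
  sorted[7] = quttt$qmpssoonr
  sorted[8] = rquttt$qmpssoon
  sorted[9] = soonrquttt$qmps
  sorted[10] = ssoonrquttt$qmp
  sorted[11] = t$qmpssoonrqutt
  sorted[12] = tt$qmpssoonrqut
  sorted[13] = ttt$qmpssoonrqu
  sorted[14] = uttt$qmpssoonrq
sorted[10] = ssoonrquttt$qmp

Answer: ssoonrquttt$qmp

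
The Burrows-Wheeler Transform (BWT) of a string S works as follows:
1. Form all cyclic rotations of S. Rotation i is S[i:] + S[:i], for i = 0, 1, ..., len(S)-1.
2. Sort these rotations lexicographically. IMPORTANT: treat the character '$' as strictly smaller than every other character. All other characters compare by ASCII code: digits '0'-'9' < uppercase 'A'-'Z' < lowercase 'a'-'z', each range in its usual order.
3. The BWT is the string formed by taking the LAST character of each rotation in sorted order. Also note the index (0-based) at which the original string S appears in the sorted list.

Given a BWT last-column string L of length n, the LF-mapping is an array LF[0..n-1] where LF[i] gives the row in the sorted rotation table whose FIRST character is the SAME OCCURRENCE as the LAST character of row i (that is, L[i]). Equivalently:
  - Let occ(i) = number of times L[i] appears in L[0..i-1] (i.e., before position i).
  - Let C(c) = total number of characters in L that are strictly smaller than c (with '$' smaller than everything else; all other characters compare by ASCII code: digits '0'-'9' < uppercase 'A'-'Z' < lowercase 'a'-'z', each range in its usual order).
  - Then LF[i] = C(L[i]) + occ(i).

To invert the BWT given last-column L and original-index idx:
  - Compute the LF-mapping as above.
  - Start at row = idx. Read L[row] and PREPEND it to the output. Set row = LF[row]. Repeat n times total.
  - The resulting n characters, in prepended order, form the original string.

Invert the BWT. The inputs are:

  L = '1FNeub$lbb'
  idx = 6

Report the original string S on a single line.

Answer: bubbleNF1$

Derivation:
LF mapping: 1 2 3 7 9 4 0 8 5 6
Walk LF starting at row 6, prepending L[row]:
  step 1: row=6, L[6]='$', prepend. Next row=LF[6]=0
  step 2: row=0, L[0]='1', prepend. Next row=LF[0]=1
  step 3: row=1, L[1]='F', prepend. Next row=LF[1]=2
  step 4: row=2, L[2]='N', prepend. Next row=LF[2]=3
  step 5: row=3, L[3]='e', prepend. Next row=LF[3]=7
  step 6: row=7, L[7]='l', prepend. Next row=LF[7]=8
  step 7: row=8, L[8]='b', prepend. Next row=LF[8]=5
  step 8: row=5, L[5]='b', prepend. Next row=LF[5]=4
  step 9: row=4, L[4]='u', prepend. Next row=LF[4]=9
  step 10: row=9, L[9]='b', prepend. Next row=LF[9]=6
Reversed output: bubbleNF1$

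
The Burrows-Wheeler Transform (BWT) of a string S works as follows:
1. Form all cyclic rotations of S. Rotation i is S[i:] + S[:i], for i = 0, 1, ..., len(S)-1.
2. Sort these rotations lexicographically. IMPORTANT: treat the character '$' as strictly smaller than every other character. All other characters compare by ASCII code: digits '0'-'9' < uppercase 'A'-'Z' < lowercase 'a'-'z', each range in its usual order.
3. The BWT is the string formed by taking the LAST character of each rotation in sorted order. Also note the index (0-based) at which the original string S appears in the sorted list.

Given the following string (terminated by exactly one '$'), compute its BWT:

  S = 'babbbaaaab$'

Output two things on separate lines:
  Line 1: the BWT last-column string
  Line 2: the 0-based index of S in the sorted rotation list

Answer: bbaaabab$ba
8

Derivation:
All 11 rotations (rotation i = S[i:]+S[:i]):
  rot[0] = babbbaaaab$
  rot[1] = abbbaaaab$b
  rot[2] = bbbaaaab$ba
  rot[3] = bbaaaab$bab
  rot[4] = baaaab$babb
  rot[5] = aaaab$babbb
  rot[6] = aaab$babbba
  rot[7] = aab$babbbaa
  rot[8] = ab$babbbaaa
  rot[9] = b$babbbaaaa
  rot[10] = $babbbaaaab
Sorted (with $ < everything):
  sorted[0] = $babbbaaaab  (last char: 'b')
  sorted[1] = aaaab$babbb  (last char: 'b')
  sorted[2] = aaab$babbba  (last char: 'a')
  sorted[3] = aab$babbbaa  (last char: 'a')
  sorted[4] = ab$babbbaaa  (last char: 'a')
  sorted[5] = abbbaaaab$b  (last char: 'b')
  sorted[6] = b$babbbaaaa  (last char: 'a')
  sorted[7] = baaaab$babb  (last char: 'b')
  sorted[8] = babbbaaaab$  (last char: '$')
  sorted[9] = bbaaaab$bab  (last char: 'b')
  sorted[10] = bbbaaaab$ba  (last char: 'a')
Last column: bbaaabab$ba
Original string S is at sorted index 8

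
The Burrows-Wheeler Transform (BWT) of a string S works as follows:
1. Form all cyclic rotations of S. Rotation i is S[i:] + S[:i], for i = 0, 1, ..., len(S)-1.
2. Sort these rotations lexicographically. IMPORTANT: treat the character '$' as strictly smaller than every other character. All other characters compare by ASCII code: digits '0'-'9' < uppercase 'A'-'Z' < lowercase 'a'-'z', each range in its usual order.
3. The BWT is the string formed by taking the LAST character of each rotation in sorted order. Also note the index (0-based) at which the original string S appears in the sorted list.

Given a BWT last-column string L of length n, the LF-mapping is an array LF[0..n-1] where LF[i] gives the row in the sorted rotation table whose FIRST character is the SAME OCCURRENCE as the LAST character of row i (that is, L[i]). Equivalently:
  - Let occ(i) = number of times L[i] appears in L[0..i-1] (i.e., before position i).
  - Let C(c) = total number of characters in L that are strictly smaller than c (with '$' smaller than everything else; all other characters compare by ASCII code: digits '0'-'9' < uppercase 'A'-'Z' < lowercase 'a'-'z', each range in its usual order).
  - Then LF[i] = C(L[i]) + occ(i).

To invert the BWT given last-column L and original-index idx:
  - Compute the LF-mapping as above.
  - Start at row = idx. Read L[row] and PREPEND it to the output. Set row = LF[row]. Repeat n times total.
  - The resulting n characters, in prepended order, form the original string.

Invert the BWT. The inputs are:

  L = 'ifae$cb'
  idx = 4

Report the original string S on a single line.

LF mapping: 6 5 1 4 0 3 2
Walk LF starting at row 4, prepending L[row]:
  step 1: row=4, L[4]='$', prepend. Next row=LF[4]=0
  step 2: row=0, L[0]='i', prepend. Next row=LF[0]=6
  step 3: row=6, L[6]='b', prepend. Next row=LF[6]=2
  step 4: row=2, L[2]='a', prepend. Next row=LF[2]=1
  step 5: row=1, L[1]='f', prepend. Next row=LF[1]=5
  step 6: row=5, L[5]='c', prepend. Next row=LF[5]=3
  step 7: row=3, L[3]='e', prepend. Next row=LF[3]=4
Reversed output: ecfabi$

Answer: ecfabi$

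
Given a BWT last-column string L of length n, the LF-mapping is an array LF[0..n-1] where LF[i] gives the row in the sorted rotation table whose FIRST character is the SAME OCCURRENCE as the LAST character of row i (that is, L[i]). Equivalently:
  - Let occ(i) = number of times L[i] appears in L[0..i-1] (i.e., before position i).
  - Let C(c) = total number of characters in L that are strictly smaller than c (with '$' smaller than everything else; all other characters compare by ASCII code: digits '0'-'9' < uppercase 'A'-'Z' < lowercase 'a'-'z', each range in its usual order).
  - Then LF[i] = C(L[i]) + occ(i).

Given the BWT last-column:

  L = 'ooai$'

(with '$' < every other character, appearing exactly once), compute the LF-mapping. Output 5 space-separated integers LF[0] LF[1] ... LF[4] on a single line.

Answer: 3 4 1 2 0

Derivation:
Char counts: '$':1, 'a':1, 'i':1, 'o':2
C (first-col start): C('$')=0, C('a')=1, C('i')=2, C('o')=3
L[0]='o': occ=0, LF[0]=C('o')+0=3+0=3
L[1]='o': occ=1, LF[1]=C('o')+1=3+1=4
L[2]='a': occ=0, LF[2]=C('a')+0=1+0=1
L[3]='i': occ=0, LF[3]=C('i')+0=2+0=2
L[4]='$': occ=0, LF[4]=C('$')+0=0+0=0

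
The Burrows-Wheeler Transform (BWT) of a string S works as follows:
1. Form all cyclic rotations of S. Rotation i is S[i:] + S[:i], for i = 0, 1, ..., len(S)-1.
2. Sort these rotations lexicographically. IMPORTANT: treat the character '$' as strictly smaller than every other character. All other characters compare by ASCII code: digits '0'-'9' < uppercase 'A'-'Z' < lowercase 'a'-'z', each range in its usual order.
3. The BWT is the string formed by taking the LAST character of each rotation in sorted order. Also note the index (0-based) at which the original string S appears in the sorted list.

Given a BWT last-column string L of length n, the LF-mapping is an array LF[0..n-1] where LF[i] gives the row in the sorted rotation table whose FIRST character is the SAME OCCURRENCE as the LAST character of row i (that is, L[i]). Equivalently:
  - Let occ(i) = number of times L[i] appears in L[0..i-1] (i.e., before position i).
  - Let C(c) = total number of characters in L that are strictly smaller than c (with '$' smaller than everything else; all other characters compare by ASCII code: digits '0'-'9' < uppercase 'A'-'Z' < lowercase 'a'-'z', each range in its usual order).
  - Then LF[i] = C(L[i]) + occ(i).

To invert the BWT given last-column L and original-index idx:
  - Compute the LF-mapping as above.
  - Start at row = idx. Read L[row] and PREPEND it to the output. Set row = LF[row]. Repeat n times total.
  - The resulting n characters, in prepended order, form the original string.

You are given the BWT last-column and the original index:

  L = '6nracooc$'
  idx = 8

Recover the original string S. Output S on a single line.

Answer: raccoon6$

Derivation:
LF mapping: 1 5 8 2 3 6 7 4 0
Walk LF starting at row 8, prepending L[row]:
  step 1: row=8, L[8]='$', prepend. Next row=LF[8]=0
  step 2: row=0, L[0]='6', prepend. Next row=LF[0]=1
  step 3: row=1, L[1]='n', prepend. Next row=LF[1]=5
  step 4: row=5, L[5]='o', prepend. Next row=LF[5]=6
  step 5: row=6, L[6]='o', prepend. Next row=LF[6]=7
  step 6: row=7, L[7]='c', prepend. Next row=LF[7]=4
  step 7: row=4, L[4]='c', prepend. Next row=LF[4]=3
  step 8: row=3, L[3]='a', prepend. Next row=LF[3]=2
  step 9: row=2, L[2]='r', prepend. Next row=LF[2]=8
Reversed output: raccoon6$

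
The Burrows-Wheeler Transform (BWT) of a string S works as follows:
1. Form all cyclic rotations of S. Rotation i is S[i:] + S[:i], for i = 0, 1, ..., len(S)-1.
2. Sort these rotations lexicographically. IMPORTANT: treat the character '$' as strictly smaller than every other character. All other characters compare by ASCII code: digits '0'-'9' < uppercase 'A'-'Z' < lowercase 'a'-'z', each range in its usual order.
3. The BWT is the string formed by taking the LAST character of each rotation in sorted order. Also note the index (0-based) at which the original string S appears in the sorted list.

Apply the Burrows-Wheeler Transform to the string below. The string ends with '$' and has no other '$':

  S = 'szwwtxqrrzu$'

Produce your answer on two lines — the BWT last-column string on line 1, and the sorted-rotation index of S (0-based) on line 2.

All 12 rotations (rotation i = S[i:]+S[:i]):
  rot[0] = szwwtxqrrzu$
  rot[1] = zwwtxqrrzu$s
  rot[2] = wwtxqrrzu$sz
  rot[3] = wtxqrrzu$szw
  rot[4] = txqrrzu$szww
  rot[5] = xqrrzu$szwwt
  rot[6] = qrrzu$szwwtx
  rot[7] = rrzu$szwwtxq
  rot[8] = rzu$szwwtxqr
  rot[9] = zu$szwwtxqrr
  rot[10] = u$szwwtxqrrz
  rot[11] = $szwwtxqrrzu
Sorted (with $ < everything):
  sorted[0] = $szwwtxqrrzu  (last char: 'u')
  sorted[1] = qrrzu$szwwtx  (last char: 'x')
  sorted[2] = rrzu$szwwtxq  (last char: 'q')
  sorted[3] = rzu$szwwtxqr  (last char: 'r')
  sorted[4] = szwwtxqrrzu$  (last char: '$')
  sorted[5] = txqrrzu$szww  (last char: 'w')
  sorted[6] = u$szwwtxqrrz  (last char: 'z')
  sorted[7] = wtxqrrzu$szw  (last char: 'w')
  sorted[8] = wwtxqrrzu$sz  (last char: 'z')
  sorted[9] = xqrrzu$szwwt  (last char: 't')
  sorted[10] = zu$szwwtxqrr  (last char: 'r')
  sorted[11] = zwwtxqrrzu$s  (last char: 's')
Last column: uxqr$wzwztrs
Original string S is at sorted index 4

Answer: uxqr$wzwztrs
4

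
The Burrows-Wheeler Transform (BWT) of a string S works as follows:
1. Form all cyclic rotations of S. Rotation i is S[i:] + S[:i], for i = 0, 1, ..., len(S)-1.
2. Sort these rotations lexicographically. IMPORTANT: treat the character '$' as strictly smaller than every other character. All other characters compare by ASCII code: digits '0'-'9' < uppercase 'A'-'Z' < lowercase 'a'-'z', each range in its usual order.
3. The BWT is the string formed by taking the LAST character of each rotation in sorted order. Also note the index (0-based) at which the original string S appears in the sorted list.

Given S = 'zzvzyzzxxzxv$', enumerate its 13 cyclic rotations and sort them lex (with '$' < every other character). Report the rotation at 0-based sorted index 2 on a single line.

All 13 rotations (rotation i = S[i:]+S[:i]):
  rot[0] = zzvzyzzxxzxv$
  rot[1] = zvzyzzxxzxv$z
  rot[2] = vzyzzxxzxv$zz
  rot[3] = zyzzxxzxv$zzv
  rot[4] = yzzxxzxv$zzvz
  rot[5] = zzxxzxv$zzvzy
  rot[6] = zxxzxv$zzvzyz
  rot[7] = xxzxv$zzvzyzz
  rot[8] = xzxv$zzvzyzzx
  rot[9] = zxv$zzvzyzzxx
  rot[10] = xv$zzvzyzzxxz
  rot[11] = v$zzvzyzzxxzx
  rot[12] = $zzvzyzzxxzxv
Sorted (with $ < everything):
  sorted[0] = $zzvzyzzxxzxv
  sorted[1] = v$zzvzyzzxxzx
  sorted[2] = vzyzzxxzxv$zz
  sorted[3] = xv$zzvzyzzxxz
  sorted[4] = xxzxv$zzvzyzz
  sorted[5] = xzxv$zzvzyzzx
  sorted[6] = yzzxxzxv$zzvz
  sorted[7] = zvzyzzxxzxv$z
  sorted[8] = zxv$zzvzyzzxx
  sorted[9] = zxxzxv$zzvzyz
  sorted[10] = zyzzxxzxv$zzv
  sorted[11] = zzvzyzzxxzxv$
  sorted[12] = zzxxzxv$zzvzy
sorted[2] = vzyzzxxzxv$zz

Answer: vzyzzxxzxv$zz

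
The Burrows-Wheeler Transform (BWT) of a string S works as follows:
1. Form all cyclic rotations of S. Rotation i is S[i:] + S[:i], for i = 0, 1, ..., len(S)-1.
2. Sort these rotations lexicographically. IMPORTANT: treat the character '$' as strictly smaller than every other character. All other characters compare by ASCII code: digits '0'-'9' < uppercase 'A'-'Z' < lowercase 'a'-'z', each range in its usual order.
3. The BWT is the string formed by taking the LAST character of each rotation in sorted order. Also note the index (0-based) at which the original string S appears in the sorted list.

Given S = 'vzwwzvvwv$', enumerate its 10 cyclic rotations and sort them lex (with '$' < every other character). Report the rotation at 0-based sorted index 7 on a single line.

Answer: wzvvwv$vzw

Derivation:
All 10 rotations (rotation i = S[i:]+S[:i]):
  rot[0] = vzwwzvvwv$
  rot[1] = zwwzvvwv$v
  rot[2] = wwzvvwv$vz
  rot[3] = wzvvwv$vzw
  rot[4] = zvvwv$vzww
  rot[5] = vvwv$vzwwz
  rot[6] = vwv$vzwwzv
  rot[7] = wv$vzwwzvv
  rot[8] = v$vzwwzvvw
  rot[9] = $vzwwzvvwv
Sorted (with $ < everything):
  sorted[0] = $vzwwzvvwv
  sorted[1] = v$vzwwzvvw
  sorted[2] = vvwv$vzwwz
  sorted[3] = vwv$vzwwzv
  sorted[4] = vzwwzvvwv$
  sorted[5] = wv$vzwwzvv
  sorted[6] = wwzvvwv$vz
  sorted[7] = wzvvwv$vzw
  sorted[8] = zvvwv$vzww
  sorted[9] = zwwzvvwv$v
sorted[7] = wzvvwv$vzw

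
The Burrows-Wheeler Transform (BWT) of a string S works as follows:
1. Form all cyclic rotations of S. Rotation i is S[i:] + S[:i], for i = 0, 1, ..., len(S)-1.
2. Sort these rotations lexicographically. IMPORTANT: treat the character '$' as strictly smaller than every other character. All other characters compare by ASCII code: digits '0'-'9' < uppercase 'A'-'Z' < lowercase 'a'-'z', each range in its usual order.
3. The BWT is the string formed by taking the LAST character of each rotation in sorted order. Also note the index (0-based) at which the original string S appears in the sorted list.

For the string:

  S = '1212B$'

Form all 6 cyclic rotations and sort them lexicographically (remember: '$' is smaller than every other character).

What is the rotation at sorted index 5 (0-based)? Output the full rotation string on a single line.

Answer: B$1212

Derivation:
All 6 rotations (rotation i = S[i:]+S[:i]):
  rot[0] = 1212B$
  rot[1] = 212B$1
  rot[2] = 12B$12
  rot[3] = 2B$121
  rot[4] = B$1212
  rot[5] = $1212B
Sorted (with $ < everything):
  sorted[0] = $1212B
  sorted[1] = 1212B$
  sorted[2] = 12B$12
  sorted[3] = 212B$1
  sorted[4] = 2B$121
  sorted[5] = B$1212
sorted[5] = B$1212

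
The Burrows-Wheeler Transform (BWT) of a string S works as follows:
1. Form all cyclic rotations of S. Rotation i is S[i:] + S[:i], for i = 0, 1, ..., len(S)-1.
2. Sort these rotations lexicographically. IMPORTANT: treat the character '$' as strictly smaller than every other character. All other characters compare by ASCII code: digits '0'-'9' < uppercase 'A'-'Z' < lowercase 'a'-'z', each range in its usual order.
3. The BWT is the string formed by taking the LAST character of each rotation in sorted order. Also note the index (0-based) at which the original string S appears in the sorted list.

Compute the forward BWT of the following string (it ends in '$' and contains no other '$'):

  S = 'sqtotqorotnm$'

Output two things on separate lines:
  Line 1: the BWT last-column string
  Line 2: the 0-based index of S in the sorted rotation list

Answer: mntqrttso$oqo
9

Derivation:
All 13 rotations (rotation i = S[i:]+S[:i]):
  rot[0] = sqtotqorotnm$
  rot[1] = qtotqorotnm$s
  rot[2] = totqorotnm$sq
  rot[3] = otqorotnm$sqt
  rot[4] = tqorotnm$sqto
  rot[5] = qorotnm$sqtot
  rot[6] = orotnm$sqtotq
  rot[7] = rotnm$sqtotqo
  rot[8] = otnm$sqtotqor
  rot[9] = tnm$sqtotqoro
  rot[10] = nm$sqtotqorot
  rot[11] = m$sqtotqorotn
  rot[12] = $sqtotqorotnm
Sorted (with $ < everything):
  sorted[0] = $sqtotqorotnm  (last char: 'm')
  sorted[1] = m$sqtotqorotn  (last char: 'n')
  sorted[2] = nm$sqtotqorot  (last char: 't')
  sorted[3] = orotnm$sqtotq  (last char: 'q')
  sorted[4] = otnm$sqtotqor  (last char: 'r')
  sorted[5] = otqorotnm$sqt  (last char: 't')
  sorted[6] = qorotnm$sqtot  (last char: 't')
  sorted[7] = qtotqorotnm$s  (last char: 's')
  sorted[8] = rotnm$sqtotqo  (last char: 'o')
  sorted[9] = sqtotqorotnm$  (last char: '$')
  sorted[10] = tnm$sqtotqoro  (last char: 'o')
  sorted[11] = totqorotnm$sq  (last char: 'q')
  sorted[12] = tqorotnm$sqto  (last char: 'o')
Last column: mntqrttso$oqo
Original string S is at sorted index 9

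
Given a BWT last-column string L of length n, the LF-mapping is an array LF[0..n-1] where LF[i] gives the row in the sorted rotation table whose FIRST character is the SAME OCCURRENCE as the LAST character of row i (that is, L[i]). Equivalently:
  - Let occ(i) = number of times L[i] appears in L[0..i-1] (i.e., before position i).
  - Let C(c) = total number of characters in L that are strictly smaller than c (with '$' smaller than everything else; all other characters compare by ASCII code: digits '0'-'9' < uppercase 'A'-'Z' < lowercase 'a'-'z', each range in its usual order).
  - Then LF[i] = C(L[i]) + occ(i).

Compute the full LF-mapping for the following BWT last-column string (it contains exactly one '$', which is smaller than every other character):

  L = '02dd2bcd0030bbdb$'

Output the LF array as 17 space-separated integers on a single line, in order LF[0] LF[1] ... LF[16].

Answer: 1 5 13 14 6 8 12 15 2 3 7 4 9 10 16 11 0

Derivation:
Char counts: '$':1, '0':4, '2':2, '3':1, 'b':4, 'c':1, 'd':4
C (first-col start): C('$')=0, C('0')=1, C('2')=5, C('3')=7, C('b')=8, C('c')=12, C('d')=13
L[0]='0': occ=0, LF[0]=C('0')+0=1+0=1
L[1]='2': occ=0, LF[1]=C('2')+0=5+0=5
L[2]='d': occ=0, LF[2]=C('d')+0=13+0=13
L[3]='d': occ=1, LF[3]=C('d')+1=13+1=14
L[4]='2': occ=1, LF[4]=C('2')+1=5+1=6
L[5]='b': occ=0, LF[5]=C('b')+0=8+0=8
L[6]='c': occ=0, LF[6]=C('c')+0=12+0=12
L[7]='d': occ=2, LF[7]=C('d')+2=13+2=15
L[8]='0': occ=1, LF[8]=C('0')+1=1+1=2
L[9]='0': occ=2, LF[9]=C('0')+2=1+2=3
L[10]='3': occ=0, LF[10]=C('3')+0=7+0=7
L[11]='0': occ=3, LF[11]=C('0')+3=1+3=4
L[12]='b': occ=1, LF[12]=C('b')+1=8+1=9
L[13]='b': occ=2, LF[13]=C('b')+2=8+2=10
L[14]='d': occ=3, LF[14]=C('d')+3=13+3=16
L[15]='b': occ=3, LF[15]=C('b')+3=8+3=11
L[16]='$': occ=0, LF[16]=C('$')+0=0+0=0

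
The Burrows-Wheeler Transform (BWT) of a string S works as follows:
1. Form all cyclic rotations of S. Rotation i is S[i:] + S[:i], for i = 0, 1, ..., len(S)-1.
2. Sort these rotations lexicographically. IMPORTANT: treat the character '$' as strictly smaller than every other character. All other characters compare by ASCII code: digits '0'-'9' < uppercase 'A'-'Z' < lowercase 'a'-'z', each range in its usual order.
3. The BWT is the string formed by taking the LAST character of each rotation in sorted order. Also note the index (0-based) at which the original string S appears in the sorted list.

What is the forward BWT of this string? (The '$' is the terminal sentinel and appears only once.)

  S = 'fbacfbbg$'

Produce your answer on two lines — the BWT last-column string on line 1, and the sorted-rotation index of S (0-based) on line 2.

Answer: gbffba$cb
6

Derivation:
All 9 rotations (rotation i = S[i:]+S[:i]):
  rot[0] = fbacfbbg$
  rot[1] = bacfbbg$f
  rot[2] = acfbbg$fb
  rot[3] = cfbbg$fba
  rot[4] = fbbg$fbac
  rot[5] = bbg$fbacf
  rot[6] = bg$fbacfb
  rot[7] = g$fbacfbb
  rot[8] = $fbacfbbg
Sorted (with $ < everything):
  sorted[0] = $fbacfbbg  (last char: 'g')
  sorted[1] = acfbbg$fb  (last char: 'b')
  sorted[2] = bacfbbg$f  (last char: 'f')
  sorted[3] = bbg$fbacf  (last char: 'f')
  sorted[4] = bg$fbacfb  (last char: 'b')
  sorted[5] = cfbbg$fba  (last char: 'a')
  sorted[6] = fbacfbbg$  (last char: '$')
  sorted[7] = fbbg$fbac  (last char: 'c')
  sorted[8] = g$fbacfbb  (last char: 'b')
Last column: gbffba$cb
Original string S is at sorted index 6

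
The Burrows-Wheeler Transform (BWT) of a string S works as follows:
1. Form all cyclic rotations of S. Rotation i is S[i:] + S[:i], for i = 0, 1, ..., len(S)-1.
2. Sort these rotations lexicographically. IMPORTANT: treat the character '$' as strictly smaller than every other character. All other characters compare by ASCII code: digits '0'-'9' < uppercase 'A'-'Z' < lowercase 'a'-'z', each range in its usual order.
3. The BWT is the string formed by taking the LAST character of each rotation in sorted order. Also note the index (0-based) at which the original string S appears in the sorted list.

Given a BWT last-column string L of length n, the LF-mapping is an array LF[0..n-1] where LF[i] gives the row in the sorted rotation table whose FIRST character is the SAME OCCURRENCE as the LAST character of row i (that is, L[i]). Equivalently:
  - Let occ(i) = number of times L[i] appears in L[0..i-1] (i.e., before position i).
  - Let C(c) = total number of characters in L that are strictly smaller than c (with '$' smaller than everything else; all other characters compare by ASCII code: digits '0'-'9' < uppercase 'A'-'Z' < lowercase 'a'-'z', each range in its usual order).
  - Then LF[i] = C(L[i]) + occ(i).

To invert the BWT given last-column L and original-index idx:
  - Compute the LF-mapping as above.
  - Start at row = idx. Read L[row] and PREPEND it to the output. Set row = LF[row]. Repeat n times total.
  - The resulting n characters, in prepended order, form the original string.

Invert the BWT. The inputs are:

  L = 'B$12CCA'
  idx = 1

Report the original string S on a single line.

LF mapping: 4 0 1 2 5 6 3
Walk LF starting at row 1, prepending L[row]:
  step 1: row=1, L[1]='$', prepend. Next row=LF[1]=0
  step 2: row=0, L[0]='B', prepend. Next row=LF[0]=4
  step 3: row=4, L[4]='C', prepend. Next row=LF[4]=5
  step 4: row=5, L[5]='C', prepend. Next row=LF[5]=6
  step 5: row=6, L[6]='A', prepend. Next row=LF[6]=3
  step 6: row=3, L[3]='2', prepend. Next row=LF[3]=2
  step 7: row=2, L[2]='1', prepend. Next row=LF[2]=1
Reversed output: 12ACCB$

Answer: 12ACCB$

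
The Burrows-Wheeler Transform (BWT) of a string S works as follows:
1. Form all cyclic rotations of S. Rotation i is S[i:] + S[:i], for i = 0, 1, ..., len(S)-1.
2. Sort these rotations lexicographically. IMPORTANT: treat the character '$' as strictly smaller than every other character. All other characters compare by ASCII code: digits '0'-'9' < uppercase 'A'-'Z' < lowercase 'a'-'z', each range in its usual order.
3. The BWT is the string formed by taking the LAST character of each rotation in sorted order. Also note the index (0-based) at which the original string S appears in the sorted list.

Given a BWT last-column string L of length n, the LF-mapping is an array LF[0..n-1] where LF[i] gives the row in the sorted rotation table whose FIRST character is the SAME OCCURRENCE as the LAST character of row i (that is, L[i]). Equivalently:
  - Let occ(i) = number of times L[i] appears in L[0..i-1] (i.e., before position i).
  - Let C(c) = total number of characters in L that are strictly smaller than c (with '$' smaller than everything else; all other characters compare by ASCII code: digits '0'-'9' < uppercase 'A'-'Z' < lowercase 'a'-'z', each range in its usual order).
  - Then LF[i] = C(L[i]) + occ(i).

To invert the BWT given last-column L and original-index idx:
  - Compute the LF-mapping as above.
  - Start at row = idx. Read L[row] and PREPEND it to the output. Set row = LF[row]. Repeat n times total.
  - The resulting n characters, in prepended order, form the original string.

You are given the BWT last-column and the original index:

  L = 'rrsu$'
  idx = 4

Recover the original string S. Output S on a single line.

Answer: usrr$

Derivation:
LF mapping: 1 2 3 4 0
Walk LF starting at row 4, prepending L[row]:
  step 1: row=4, L[4]='$', prepend. Next row=LF[4]=0
  step 2: row=0, L[0]='r', prepend. Next row=LF[0]=1
  step 3: row=1, L[1]='r', prepend. Next row=LF[1]=2
  step 4: row=2, L[2]='s', prepend. Next row=LF[2]=3
  step 5: row=3, L[3]='u', prepend. Next row=LF[3]=4
Reversed output: usrr$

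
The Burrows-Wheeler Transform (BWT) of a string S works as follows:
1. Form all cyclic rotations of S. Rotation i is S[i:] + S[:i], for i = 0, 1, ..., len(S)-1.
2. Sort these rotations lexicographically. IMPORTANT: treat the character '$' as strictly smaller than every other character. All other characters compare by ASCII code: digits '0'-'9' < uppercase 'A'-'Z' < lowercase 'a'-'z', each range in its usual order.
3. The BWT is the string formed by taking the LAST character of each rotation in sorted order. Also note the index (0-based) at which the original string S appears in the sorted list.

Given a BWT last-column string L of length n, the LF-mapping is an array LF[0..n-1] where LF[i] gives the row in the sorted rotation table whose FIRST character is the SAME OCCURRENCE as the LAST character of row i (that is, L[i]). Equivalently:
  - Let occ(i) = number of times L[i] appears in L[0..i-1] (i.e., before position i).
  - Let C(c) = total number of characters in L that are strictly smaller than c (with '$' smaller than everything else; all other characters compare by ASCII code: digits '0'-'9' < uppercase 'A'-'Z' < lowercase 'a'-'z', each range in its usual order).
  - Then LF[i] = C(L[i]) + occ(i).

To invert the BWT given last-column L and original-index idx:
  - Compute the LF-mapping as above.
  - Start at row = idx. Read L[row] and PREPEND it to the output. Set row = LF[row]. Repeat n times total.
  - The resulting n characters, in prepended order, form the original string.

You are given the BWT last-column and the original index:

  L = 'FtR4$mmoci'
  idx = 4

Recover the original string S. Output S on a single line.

Answer: commit4RF$

Derivation:
LF mapping: 2 9 3 1 0 6 7 8 4 5
Walk LF starting at row 4, prepending L[row]:
  step 1: row=4, L[4]='$', prepend. Next row=LF[4]=0
  step 2: row=0, L[0]='F', prepend. Next row=LF[0]=2
  step 3: row=2, L[2]='R', prepend. Next row=LF[2]=3
  step 4: row=3, L[3]='4', prepend. Next row=LF[3]=1
  step 5: row=1, L[1]='t', prepend. Next row=LF[1]=9
  step 6: row=9, L[9]='i', prepend. Next row=LF[9]=5
  step 7: row=5, L[5]='m', prepend. Next row=LF[5]=6
  step 8: row=6, L[6]='m', prepend. Next row=LF[6]=7
  step 9: row=7, L[7]='o', prepend. Next row=LF[7]=8
  step 10: row=8, L[8]='c', prepend. Next row=LF[8]=4
Reversed output: commit4RF$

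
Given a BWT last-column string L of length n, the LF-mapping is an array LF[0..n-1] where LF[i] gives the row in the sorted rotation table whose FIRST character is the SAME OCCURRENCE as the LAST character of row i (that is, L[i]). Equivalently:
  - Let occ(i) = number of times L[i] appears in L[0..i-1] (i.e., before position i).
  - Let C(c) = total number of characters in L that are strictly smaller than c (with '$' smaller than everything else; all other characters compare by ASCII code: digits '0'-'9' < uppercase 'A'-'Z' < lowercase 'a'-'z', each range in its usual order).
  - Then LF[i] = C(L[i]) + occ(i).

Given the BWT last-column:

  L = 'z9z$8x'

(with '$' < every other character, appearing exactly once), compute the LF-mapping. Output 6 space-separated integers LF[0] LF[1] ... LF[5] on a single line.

Answer: 4 2 5 0 1 3

Derivation:
Char counts: '$':1, '8':1, '9':1, 'x':1, 'z':2
C (first-col start): C('$')=0, C('8')=1, C('9')=2, C('x')=3, C('z')=4
L[0]='z': occ=0, LF[0]=C('z')+0=4+0=4
L[1]='9': occ=0, LF[1]=C('9')+0=2+0=2
L[2]='z': occ=1, LF[2]=C('z')+1=4+1=5
L[3]='$': occ=0, LF[3]=C('$')+0=0+0=0
L[4]='8': occ=0, LF[4]=C('8')+0=1+0=1
L[5]='x': occ=0, LF[5]=C('x')+0=3+0=3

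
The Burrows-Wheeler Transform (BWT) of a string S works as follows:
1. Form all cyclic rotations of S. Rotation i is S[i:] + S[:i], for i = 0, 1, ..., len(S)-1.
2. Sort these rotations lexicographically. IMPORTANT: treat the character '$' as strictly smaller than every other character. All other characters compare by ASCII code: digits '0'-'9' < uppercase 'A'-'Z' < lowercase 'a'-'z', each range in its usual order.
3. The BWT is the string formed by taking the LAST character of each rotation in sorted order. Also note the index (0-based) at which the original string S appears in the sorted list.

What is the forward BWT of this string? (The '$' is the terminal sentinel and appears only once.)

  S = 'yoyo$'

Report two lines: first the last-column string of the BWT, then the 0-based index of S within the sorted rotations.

All 5 rotations (rotation i = S[i:]+S[:i]):
  rot[0] = yoyo$
  rot[1] = oyo$y
  rot[2] = yo$yo
  rot[3] = o$yoy
  rot[4] = $yoyo
Sorted (with $ < everything):
  sorted[0] = $yoyo  (last char: 'o')
  sorted[1] = o$yoy  (last char: 'y')
  sorted[2] = oyo$y  (last char: 'y')
  sorted[3] = yo$yo  (last char: 'o')
  sorted[4] = yoyo$  (last char: '$')
Last column: oyyo$
Original string S is at sorted index 4

Answer: oyyo$
4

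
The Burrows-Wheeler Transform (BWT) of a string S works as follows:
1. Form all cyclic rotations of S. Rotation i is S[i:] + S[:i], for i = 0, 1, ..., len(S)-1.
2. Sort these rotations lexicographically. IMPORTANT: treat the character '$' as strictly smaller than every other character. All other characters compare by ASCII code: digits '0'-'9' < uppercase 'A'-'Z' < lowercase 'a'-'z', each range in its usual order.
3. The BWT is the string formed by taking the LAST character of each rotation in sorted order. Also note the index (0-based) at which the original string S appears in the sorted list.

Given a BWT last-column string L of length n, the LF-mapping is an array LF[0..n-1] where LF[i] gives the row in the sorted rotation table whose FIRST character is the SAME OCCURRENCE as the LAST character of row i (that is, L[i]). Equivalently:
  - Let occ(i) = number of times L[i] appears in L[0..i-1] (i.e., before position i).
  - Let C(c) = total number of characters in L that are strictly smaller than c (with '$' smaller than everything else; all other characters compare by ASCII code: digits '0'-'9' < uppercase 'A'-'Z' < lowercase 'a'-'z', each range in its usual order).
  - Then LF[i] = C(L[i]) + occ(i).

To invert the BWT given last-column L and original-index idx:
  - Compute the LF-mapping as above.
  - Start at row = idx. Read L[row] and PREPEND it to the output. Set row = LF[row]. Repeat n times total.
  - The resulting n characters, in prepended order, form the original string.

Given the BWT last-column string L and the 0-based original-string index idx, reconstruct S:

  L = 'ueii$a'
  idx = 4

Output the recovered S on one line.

Answer: iieau$

Derivation:
LF mapping: 5 2 3 4 0 1
Walk LF starting at row 4, prepending L[row]:
  step 1: row=4, L[4]='$', prepend. Next row=LF[4]=0
  step 2: row=0, L[0]='u', prepend. Next row=LF[0]=5
  step 3: row=5, L[5]='a', prepend. Next row=LF[5]=1
  step 4: row=1, L[1]='e', prepend. Next row=LF[1]=2
  step 5: row=2, L[2]='i', prepend. Next row=LF[2]=3
  step 6: row=3, L[3]='i', prepend. Next row=LF[3]=4
Reversed output: iieau$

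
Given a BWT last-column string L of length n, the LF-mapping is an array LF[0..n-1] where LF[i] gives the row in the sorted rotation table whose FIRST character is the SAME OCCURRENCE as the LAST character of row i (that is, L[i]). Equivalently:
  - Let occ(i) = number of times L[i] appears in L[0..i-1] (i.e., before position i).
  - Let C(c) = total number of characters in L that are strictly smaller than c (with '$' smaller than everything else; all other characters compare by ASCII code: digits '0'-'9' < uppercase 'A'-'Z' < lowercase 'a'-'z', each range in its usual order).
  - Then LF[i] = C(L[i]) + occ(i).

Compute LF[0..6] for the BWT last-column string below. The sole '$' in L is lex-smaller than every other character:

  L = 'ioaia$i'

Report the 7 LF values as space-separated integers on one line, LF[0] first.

Char counts: '$':1, 'a':2, 'i':3, 'o':1
C (first-col start): C('$')=0, C('a')=1, C('i')=3, C('o')=6
L[0]='i': occ=0, LF[0]=C('i')+0=3+0=3
L[1]='o': occ=0, LF[1]=C('o')+0=6+0=6
L[2]='a': occ=0, LF[2]=C('a')+0=1+0=1
L[3]='i': occ=1, LF[3]=C('i')+1=3+1=4
L[4]='a': occ=1, LF[4]=C('a')+1=1+1=2
L[5]='$': occ=0, LF[5]=C('$')+0=0+0=0
L[6]='i': occ=2, LF[6]=C('i')+2=3+2=5

Answer: 3 6 1 4 2 0 5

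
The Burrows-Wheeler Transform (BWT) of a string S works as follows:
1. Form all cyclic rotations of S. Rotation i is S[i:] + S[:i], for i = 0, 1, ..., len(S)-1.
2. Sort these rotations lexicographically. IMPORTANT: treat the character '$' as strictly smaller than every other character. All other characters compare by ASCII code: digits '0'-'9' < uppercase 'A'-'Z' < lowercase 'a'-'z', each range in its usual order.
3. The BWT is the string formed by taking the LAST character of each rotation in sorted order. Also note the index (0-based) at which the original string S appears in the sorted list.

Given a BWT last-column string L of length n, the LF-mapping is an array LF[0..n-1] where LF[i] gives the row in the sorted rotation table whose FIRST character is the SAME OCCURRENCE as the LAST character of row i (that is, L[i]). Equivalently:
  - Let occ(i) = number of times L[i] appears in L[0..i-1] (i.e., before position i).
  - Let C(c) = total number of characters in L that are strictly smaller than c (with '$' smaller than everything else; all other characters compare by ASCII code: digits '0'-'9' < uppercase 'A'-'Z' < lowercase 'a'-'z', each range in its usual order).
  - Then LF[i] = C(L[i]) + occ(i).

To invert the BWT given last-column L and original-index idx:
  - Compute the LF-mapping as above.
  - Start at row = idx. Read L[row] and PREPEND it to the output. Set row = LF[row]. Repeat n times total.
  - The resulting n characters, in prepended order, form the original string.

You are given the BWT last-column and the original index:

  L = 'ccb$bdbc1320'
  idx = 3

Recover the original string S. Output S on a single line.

Answer: 2cbb3c0db1c$

Derivation:
LF mapping: 8 9 5 0 6 11 7 10 2 4 3 1
Walk LF starting at row 3, prepending L[row]:
  step 1: row=3, L[3]='$', prepend. Next row=LF[3]=0
  step 2: row=0, L[0]='c', prepend. Next row=LF[0]=8
  step 3: row=8, L[8]='1', prepend. Next row=LF[8]=2
  step 4: row=2, L[2]='b', prepend. Next row=LF[2]=5
  step 5: row=5, L[5]='d', prepend. Next row=LF[5]=11
  step 6: row=11, L[11]='0', prepend. Next row=LF[11]=1
  step 7: row=1, L[1]='c', prepend. Next row=LF[1]=9
  step 8: row=9, L[9]='3', prepend. Next row=LF[9]=4
  step 9: row=4, L[4]='b', prepend. Next row=LF[4]=6
  step 10: row=6, L[6]='b', prepend. Next row=LF[6]=7
  step 11: row=7, L[7]='c', prepend. Next row=LF[7]=10
  step 12: row=10, L[10]='2', prepend. Next row=LF[10]=3
Reversed output: 2cbb3c0db1c$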